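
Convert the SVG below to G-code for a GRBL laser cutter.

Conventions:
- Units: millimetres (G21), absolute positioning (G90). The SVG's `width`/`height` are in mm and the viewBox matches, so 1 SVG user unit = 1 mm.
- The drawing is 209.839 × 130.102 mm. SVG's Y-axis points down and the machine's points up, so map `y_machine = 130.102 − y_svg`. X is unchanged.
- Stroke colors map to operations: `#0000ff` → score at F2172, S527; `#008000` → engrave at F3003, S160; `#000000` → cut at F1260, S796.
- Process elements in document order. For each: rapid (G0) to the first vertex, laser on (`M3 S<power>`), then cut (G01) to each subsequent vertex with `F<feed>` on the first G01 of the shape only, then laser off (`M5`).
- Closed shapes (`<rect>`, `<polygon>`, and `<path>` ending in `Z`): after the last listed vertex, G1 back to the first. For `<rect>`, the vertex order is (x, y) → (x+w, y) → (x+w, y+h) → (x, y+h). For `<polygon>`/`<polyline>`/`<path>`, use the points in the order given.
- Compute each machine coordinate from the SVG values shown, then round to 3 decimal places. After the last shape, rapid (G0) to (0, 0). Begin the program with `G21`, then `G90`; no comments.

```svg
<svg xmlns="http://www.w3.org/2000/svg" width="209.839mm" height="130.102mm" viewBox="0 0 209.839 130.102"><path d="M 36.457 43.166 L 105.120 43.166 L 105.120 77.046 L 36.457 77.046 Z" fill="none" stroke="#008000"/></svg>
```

G21
G90
G0 X36.457 Y86.936
M3 S160
G01 X105.120 Y86.936 F3003
G01 X105.120 Y53.056
G01 X36.457 Y53.056
G01 X36.457 Y86.936
M5
G0 X0.000 Y0.000

viewBox `0 0 209.839 130.102` with mm width/height → 1 unit = 1 mm. Flip: y_m = 130.102 − y_svg.

**Shape 1** — `<path>` rectangle, stroke `#008000` → engrave (S160, F3003). Machine vertices: (36.457,86.936) → (105.120,86.936) → (105.120,53.056) → (36.457,53.056) → (36.457,86.936). Closed: final G1 returns to the first vertex.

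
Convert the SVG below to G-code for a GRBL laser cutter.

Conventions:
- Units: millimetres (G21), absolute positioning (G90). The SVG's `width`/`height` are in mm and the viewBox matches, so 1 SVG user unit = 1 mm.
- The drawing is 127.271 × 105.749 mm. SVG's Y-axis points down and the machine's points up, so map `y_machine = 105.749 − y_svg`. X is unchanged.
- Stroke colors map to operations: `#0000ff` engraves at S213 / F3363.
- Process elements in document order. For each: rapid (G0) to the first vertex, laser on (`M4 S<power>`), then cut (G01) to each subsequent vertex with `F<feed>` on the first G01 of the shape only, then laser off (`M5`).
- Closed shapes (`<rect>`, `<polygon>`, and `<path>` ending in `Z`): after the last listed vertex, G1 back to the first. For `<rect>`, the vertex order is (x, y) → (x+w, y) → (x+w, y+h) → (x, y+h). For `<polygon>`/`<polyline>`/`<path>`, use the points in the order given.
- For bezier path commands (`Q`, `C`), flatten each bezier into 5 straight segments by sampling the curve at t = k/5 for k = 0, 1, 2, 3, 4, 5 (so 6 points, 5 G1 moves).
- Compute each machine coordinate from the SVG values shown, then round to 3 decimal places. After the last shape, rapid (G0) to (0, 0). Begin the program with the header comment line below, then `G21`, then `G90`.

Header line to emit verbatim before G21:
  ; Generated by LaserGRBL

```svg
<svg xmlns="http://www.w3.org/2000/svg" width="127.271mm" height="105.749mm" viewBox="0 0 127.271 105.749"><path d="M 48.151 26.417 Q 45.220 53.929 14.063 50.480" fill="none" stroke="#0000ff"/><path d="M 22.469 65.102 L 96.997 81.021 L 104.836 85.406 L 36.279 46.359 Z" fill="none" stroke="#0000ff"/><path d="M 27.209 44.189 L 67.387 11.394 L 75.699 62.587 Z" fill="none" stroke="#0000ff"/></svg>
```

1 u = 1 mm; y_m = 105.749 − y.

[1] `<path>` quadratic bezier, #0000ff→engrave S213 F3363: (48.151,79.332) → (45.850,69.566) → (41.290,62.276) → (34.472,57.464) → (25.397,55.128) → (14.063,55.269)

[2] `<path>` closed polygon, #0000ff→engrave S213 F3363: (22.469,40.647) → (96.997,24.728) → (104.836,20.343) → (36.279,59.390) → (22.469,40.647) (closed)

[3] `<path>` regular polygon, #0000ff→engrave S213 F3363: (27.209,61.560) → (67.387,94.355) → (75.699,43.162) → (27.209,61.560) (closed)

; Generated by LaserGRBL
G21
G90
G0 X48.151 Y79.332
M4 S213
G01 X45.850 Y69.566 F3363
G01 X41.290 Y62.276
G01 X34.472 Y57.464
G01 X25.397 Y55.128
G01 X14.063 Y55.269
M5
G0 X22.469 Y40.647
M4 S213
G01 X96.997 Y24.728 F3363
G01 X104.836 Y20.343
G01 X36.279 Y59.390
G01 X22.469 Y40.647
M5
G0 X27.209 Y61.560
M4 S213
G01 X67.387 Y94.355 F3363
G01 X75.699 Y43.162
G01 X27.209 Y61.560
M5
G0 X0.000 Y0.000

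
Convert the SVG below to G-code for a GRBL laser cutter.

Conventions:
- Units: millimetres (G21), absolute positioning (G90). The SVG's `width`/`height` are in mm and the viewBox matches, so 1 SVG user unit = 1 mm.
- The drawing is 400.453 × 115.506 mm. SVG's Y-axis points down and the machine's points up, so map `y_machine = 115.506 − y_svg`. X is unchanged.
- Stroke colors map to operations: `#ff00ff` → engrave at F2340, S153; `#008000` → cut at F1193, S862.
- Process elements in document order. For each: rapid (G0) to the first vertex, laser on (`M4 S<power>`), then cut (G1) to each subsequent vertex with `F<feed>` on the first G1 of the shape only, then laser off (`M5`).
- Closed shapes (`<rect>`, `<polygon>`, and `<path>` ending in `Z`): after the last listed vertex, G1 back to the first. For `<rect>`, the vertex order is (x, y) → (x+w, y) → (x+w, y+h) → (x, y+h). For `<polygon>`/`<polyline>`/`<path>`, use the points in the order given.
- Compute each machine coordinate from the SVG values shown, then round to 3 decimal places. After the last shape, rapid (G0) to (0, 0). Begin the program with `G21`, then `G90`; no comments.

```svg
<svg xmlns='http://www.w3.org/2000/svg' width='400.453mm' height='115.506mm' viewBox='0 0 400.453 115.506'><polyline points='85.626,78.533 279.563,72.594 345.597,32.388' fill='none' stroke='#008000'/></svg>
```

viewBox `0 0 400.453 115.506` with mm width/height → 1 unit = 1 mm. Flip: y_m = 115.506 − y_svg.

**Shape 1** — `<polyline>` open polyline, stroke `#008000` → cut (S862, F1193). Machine vertices: (85.626,36.973) → (279.563,42.912) → (345.597,83.118). Open path.

G21
G90
G0 X85.626 Y36.973
M4 S862
G1 X279.563 Y42.912 F1193
G1 X345.597 Y83.118
M5
G0 X0.000 Y0.000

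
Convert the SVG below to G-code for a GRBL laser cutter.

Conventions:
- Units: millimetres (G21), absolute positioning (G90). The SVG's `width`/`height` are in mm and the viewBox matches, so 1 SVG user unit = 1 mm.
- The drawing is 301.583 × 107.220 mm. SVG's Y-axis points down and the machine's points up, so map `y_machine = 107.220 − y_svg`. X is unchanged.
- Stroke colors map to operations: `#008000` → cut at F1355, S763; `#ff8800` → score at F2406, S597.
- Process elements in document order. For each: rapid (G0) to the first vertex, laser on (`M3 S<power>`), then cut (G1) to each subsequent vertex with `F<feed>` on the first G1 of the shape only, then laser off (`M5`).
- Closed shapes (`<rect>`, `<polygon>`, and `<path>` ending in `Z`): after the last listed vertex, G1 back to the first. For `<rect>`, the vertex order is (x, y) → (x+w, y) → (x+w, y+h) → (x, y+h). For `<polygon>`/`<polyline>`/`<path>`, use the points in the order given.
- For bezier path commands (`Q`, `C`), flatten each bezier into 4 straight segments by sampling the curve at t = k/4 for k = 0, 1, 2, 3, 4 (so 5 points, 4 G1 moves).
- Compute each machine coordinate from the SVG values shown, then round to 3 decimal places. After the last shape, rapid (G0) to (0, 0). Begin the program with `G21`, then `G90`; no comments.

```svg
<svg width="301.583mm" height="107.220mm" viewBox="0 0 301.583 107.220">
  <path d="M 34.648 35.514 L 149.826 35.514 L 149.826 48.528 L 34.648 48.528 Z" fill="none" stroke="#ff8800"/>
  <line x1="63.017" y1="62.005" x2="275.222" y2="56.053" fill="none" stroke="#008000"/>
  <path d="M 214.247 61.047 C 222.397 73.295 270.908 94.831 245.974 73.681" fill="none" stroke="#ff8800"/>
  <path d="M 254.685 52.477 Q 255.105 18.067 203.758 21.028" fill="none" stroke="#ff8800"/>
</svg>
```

G21
G90
G0 X34.648 Y71.706
M3 S597
G1 X149.826 Y71.706 F2406
G1 X149.826 Y58.692
G1 X34.648 Y58.692
G1 X34.648 Y71.706
M5
G0 X63.017 Y45.215
M3 S763
G1 X275.222 Y51.167 F1355
M5
G0 X214.247 Y46.173
M3 S597
G1 X226.149 Y36.058 F2406
G1 X242.517 Y27.332
G1 X252.682 Y24.868
G1 X245.974 Y33.539
M5
G0 X254.685 Y54.743
M3 S597
G1 X251.660 Y69.612 F2406
G1 X242.163 Y79.810
G1 X226.196 Y85.337
G1 X203.758 Y86.192
M5
G0 X0.000 Y0.000

Since the viewBox matches the mm dimensions, user units are millimetres directly. The only transform is the Y-flip y_m = 107.220 − y_svg.

Shape 1 is a rectangle drawn with `<path>`. Its stroke #ff8800 means score at S597, F2406. After flipping Y the toolpath is (34.648,71.706) → (149.826,71.706) → (149.826,58.692) → (34.648,58.692) → (34.648,71.706), returning to the start.

Shape 2 is a line segment drawn with `<line>`. Its stroke #008000 means cut at S763, F1355. After flipping Y the toolpath is (63.017,45.215) → (275.222,51.167).

Shape 3 is a cubic bezier drawn with `<path>`. Its stroke #ff8800 means score at S597, F2406. After flipping Y the toolpath is (214.247,46.173) → (226.149,36.058) → (242.517,27.332) → (252.682,24.868) → (245.974,33.539).

Shape 4 is a quadratic bezier drawn with `<path>`. Its stroke #ff8800 means score at S597, F2406. After flipping Y the toolpath is (254.685,54.743) → (251.660,69.612) → (242.163,79.810) → (226.196,85.337) → (203.758,86.192).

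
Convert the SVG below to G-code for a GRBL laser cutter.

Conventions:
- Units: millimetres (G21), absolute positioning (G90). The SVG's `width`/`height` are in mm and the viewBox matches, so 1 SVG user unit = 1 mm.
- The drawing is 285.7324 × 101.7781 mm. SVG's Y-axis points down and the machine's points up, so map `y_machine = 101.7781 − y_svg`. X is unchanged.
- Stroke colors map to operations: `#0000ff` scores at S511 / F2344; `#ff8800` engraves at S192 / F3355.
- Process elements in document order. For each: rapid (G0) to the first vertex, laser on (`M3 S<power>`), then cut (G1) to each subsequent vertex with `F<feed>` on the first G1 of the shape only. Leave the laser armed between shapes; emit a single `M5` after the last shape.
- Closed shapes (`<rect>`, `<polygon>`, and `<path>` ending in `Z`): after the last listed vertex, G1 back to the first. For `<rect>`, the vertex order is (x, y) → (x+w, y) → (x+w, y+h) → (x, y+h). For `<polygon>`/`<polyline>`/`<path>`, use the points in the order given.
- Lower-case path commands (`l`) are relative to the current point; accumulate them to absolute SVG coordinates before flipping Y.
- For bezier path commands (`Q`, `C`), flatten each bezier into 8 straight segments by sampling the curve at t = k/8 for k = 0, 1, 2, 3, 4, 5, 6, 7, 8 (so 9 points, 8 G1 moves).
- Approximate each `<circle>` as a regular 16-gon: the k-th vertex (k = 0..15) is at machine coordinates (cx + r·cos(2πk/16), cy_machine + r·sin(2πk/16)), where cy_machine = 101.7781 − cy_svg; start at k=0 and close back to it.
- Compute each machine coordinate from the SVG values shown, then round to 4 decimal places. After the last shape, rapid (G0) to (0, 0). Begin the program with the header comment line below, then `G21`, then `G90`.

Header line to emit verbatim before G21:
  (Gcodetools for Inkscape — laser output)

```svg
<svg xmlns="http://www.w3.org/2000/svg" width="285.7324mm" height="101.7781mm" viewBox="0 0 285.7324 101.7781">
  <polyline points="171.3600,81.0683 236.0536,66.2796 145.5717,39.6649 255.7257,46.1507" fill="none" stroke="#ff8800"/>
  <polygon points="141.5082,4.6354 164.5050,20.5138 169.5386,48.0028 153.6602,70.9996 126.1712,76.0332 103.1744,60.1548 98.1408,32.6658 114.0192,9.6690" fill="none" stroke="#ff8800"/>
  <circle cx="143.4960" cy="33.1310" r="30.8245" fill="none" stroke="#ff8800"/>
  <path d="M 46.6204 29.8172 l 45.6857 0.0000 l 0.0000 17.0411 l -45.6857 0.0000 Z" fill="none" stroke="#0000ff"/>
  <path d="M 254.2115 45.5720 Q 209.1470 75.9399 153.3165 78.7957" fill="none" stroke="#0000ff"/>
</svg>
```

(Gcodetools for Inkscape — laser output)
G21
G90
G0 X171.3600 Y20.7098
M3 S192
G1 X236.0536 Y35.4985 F3355
G1 X145.5717 Y62.1132
G1 X255.7257 Y55.6274
G0 X141.5082 Y97.1427
M3 S192
G1 X164.5050 Y81.2643 F3355
G1 X169.5386 Y53.7753
G1 X153.6602 Y30.7785
G1 X126.1712 Y25.7449
G1 X103.1744 Y41.6233
G1 X98.1408 Y69.1123
G1 X114.0192 Y92.1091
G1 X141.5082 Y97.1427
G0 X174.3205 Y68.6471
M3 S192
G1 X171.9741 Y80.4431 F3355
G1 X165.2922 Y90.4433
G1 X155.2920 Y97.1252
G1 X143.4960 Y99.4716
G1 X131.7000 Y97.1252
G1 X121.6998 Y90.4433
G1 X115.0179 Y80.4431
G1 X112.6715 Y68.6471
G1 X115.0179 Y56.8511
G1 X121.6998 Y46.8509
G1 X131.7000 Y40.1690
G1 X143.4960 Y37.8226
G1 X155.2920 Y40.1690
G1 X165.2922 Y46.8509
G1 X171.9741 Y56.8511
G1 X174.3205 Y68.6471
G0 X46.6204 Y71.9609
M3 S511
G1 X92.3061 Y71.9609 F2344
G1 X92.3061 Y54.9198
G1 X46.6204 Y54.9198
G1 X46.6204 Y71.9609
G0 X254.2115 Y56.2061
M3 S511
G1 X242.7772 Y49.0440 F2344
G1 X231.0064 Y42.7417
G1 X218.8992 Y37.2991
G1 X206.4555 Y32.7162
G1 X193.6754 Y28.9931
G1 X180.5589 Y26.1298
G1 X167.1059 Y24.1262
G1 X153.3165 Y22.9824
M5
G0 X0.0000 Y0.0000

1 u = 1 mm; y_m = 101.7781 − y.

[1] `<polyline>` open polyline, #ff8800→engrave S192 F3355: (171.3600,20.7098) → (236.0536,35.4985) → (145.5717,62.1132) → (255.7257,55.6274)

[2] `<polygon>` regular polygon, #ff8800→engrave S192 F3355: (141.5082,97.1427) → (164.5050,81.2643) → (169.5386,53.7753) → (153.6602,30.7785) → (126.1712,25.7449) → (103.1744,41.6233) → (98.1408,69.1123) → (114.0192,92.1091) → (141.5082,97.1427) (closed)

[3] `<circle>` circle, #ff8800→engrave S192 F3355: (174.3205,68.6471) → (171.9741,80.4431) → (165.2922,90.4433) → (155.2920,97.1252) → (143.4960,99.4716) → (131.7000,97.1252) → (121.6998,90.4433) → (115.0179,80.4431) → (112.6715,68.6471) → (115.0179,56.8511) → (121.6998,46.8509) → (131.7000,40.1690) → (143.4960,37.8226) → (155.2920,40.1690) → (165.2922,46.8509) → (171.9741,56.8511) → (174.3205,68.6471) (closed)

[4] `<path>` rectangle, #0000ff→score S511 F2344: (46.6204,71.9609) → (92.3061,71.9609) → (92.3061,54.9198) → (46.6204,54.9198) → (46.6204,71.9609) (closed)

[5] `<path>` quadratic bezier, #0000ff→score S511 F2344: (254.2115,56.2061) → (242.7772,49.0440) → (231.0064,42.7417) → (218.8992,37.2991) → (206.4555,32.7162) → (193.6754,28.9931) → (180.5589,26.1298) → (167.1059,24.1262) → (153.3165,22.9824)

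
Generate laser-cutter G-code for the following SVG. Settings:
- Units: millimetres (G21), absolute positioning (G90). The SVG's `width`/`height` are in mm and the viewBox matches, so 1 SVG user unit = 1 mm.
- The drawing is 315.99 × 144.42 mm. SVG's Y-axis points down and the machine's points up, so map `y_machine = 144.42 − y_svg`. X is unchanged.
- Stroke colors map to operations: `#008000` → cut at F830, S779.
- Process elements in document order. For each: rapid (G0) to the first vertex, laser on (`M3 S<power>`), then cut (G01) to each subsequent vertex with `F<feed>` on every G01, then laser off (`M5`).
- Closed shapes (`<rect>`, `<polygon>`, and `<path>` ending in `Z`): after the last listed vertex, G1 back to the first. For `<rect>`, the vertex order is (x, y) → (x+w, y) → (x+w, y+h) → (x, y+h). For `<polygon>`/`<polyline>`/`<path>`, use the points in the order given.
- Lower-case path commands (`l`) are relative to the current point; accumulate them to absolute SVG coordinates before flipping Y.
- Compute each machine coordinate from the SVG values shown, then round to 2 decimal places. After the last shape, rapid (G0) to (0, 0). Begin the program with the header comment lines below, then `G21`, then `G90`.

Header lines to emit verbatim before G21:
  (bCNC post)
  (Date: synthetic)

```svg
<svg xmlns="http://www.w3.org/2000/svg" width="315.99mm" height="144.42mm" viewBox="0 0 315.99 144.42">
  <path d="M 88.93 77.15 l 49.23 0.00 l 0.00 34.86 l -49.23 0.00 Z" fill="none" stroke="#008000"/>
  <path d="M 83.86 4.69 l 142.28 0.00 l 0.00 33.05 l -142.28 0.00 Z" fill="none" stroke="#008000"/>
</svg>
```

Since the viewBox matches the mm dimensions, user units are millimetres directly. The only transform is the Y-flip y_m = 144.42 − y_svg.

Shape 1 is a rectangle drawn with `<path>`. Its stroke #008000 means cut at S779, F830. After flipping Y the toolpath is (88.93,67.27) → (138.16,67.27) → (138.16,32.41) → (88.93,32.41) → (88.93,67.27), returning to the start.

Shape 2 is a rectangle drawn with `<path>`. Its stroke #008000 means cut at S779, F830. After flipping Y the toolpath is (83.86,139.73) → (226.14,139.73) → (226.14,106.68) → (83.86,106.68) → (83.86,139.73), returning to the start.

(bCNC post)
(Date: synthetic)
G21
G90
G0 X88.93 Y67.27
M3 S779
G01 X138.16 Y67.27 F830
G01 X138.16 Y32.41 F830
G01 X88.93 Y32.41 F830
G01 X88.93 Y67.27 F830
M5
G0 X83.86 Y139.73
M3 S779
G01 X226.14 Y139.73 F830
G01 X226.14 Y106.68 F830
G01 X83.86 Y106.68 F830
G01 X83.86 Y139.73 F830
M5
G0 X0.00 Y0.00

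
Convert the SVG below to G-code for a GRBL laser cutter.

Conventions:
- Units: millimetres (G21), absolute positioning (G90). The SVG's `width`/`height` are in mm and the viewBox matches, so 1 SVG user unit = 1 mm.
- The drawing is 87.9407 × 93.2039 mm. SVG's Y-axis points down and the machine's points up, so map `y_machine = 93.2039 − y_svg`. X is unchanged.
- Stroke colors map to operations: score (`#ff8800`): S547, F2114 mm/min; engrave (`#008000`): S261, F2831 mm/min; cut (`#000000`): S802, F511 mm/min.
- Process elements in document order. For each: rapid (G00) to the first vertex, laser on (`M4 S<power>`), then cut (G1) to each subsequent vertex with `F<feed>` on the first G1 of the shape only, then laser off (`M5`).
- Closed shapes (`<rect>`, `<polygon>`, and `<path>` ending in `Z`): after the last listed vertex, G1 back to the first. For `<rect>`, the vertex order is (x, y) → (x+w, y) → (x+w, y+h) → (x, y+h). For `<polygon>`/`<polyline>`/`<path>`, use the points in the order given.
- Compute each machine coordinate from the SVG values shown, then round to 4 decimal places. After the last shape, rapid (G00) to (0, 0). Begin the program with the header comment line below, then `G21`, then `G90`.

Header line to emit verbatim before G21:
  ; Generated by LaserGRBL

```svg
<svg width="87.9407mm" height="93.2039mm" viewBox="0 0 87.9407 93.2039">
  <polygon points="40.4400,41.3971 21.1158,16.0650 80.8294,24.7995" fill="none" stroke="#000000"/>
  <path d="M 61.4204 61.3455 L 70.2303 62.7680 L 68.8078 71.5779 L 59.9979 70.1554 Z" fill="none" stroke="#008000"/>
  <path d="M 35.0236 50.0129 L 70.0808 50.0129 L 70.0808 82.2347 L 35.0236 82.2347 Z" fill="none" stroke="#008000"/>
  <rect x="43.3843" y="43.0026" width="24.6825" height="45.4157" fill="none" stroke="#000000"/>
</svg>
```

Since the viewBox matches the mm dimensions, user units are millimetres directly. The only transform is the Y-flip y_m = 93.2039 − y_svg.

Shape 1 is a closed polygon drawn with `<polygon>`. Its stroke #000000 means cut at S802, F511. After flipping Y the toolpath is (40.4400,51.8068) → (21.1158,77.1389) → (80.8294,68.4044) → (40.4400,51.8068), returning to the start.

Shape 2 is a regular polygon drawn with `<path>`. Its stroke #008000 means engrave at S261, F2831. After flipping Y the toolpath is (61.4204,31.8584) → (70.2303,30.4359) → (68.8078,21.6260) → (59.9979,23.0485) → (61.4204,31.8584), returning to the start.

Shape 3 is a rectangle drawn with `<path>`. Its stroke #008000 means engrave at S261, F2831. After flipping Y the toolpath is (35.0236,43.1910) → (70.0808,43.1910) → (70.0808,10.9692) → (35.0236,10.9692) → (35.0236,43.1910), returning to the start.

Shape 4 is a rectangle drawn with `<rect>`. Its stroke #000000 means cut at S802, F511. After flipping Y the toolpath is (43.3843,50.2013) → (68.0668,50.2013) → (68.0668,4.7856) → (43.3843,4.7856) → (43.3843,50.2013), returning to the start.

; Generated by LaserGRBL
G21
G90
G00 X40.4400 Y51.8068
M4 S802
G1 X21.1158 Y77.1389 F511
G1 X80.8294 Y68.4044
G1 X40.4400 Y51.8068
M5
G00 X61.4204 Y31.8584
M4 S261
G1 X70.2303 Y30.4359 F2831
G1 X68.8078 Y21.6260
G1 X59.9979 Y23.0485
G1 X61.4204 Y31.8584
M5
G00 X35.0236 Y43.1910
M4 S261
G1 X70.0808 Y43.1910 F2831
G1 X70.0808 Y10.9692
G1 X35.0236 Y10.9692
G1 X35.0236 Y43.1910
M5
G00 X43.3843 Y50.2013
M4 S802
G1 X68.0668 Y50.2013 F511
G1 X68.0668 Y4.7856
G1 X43.3843 Y4.7856
G1 X43.3843 Y50.2013
M5
G00 X0.0000 Y0.0000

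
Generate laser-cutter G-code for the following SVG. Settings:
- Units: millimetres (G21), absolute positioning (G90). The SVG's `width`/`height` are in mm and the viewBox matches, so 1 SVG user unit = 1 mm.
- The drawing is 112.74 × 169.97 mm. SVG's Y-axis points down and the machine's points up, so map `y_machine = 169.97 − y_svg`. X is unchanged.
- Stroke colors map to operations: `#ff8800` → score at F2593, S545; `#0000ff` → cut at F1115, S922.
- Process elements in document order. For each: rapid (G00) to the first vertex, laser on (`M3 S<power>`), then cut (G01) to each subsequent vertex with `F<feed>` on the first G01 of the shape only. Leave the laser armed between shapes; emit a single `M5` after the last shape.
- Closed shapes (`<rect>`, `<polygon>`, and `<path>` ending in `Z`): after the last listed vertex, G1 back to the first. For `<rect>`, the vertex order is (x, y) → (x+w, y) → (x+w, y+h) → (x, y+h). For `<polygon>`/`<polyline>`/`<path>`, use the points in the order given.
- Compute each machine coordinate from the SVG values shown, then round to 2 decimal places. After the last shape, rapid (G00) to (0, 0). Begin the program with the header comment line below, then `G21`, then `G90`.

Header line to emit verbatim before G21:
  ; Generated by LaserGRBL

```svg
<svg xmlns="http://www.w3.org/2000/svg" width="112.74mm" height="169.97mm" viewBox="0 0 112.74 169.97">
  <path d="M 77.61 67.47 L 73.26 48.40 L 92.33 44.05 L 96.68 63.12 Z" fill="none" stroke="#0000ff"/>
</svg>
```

; Generated by LaserGRBL
G21
G90
G00 X77.61 Y102.50
M3 S922
G01 X73.26 Y121.57 F1115
G01 X92.33 Y125.92
G01 X96.68 Y106.85
G01 X77.61 Y102.50
M5
G00 X0.00 Y0.00

viewBox `0 0 112.74 169.97` with mm width/height → 1 unit = 1 mm. Flip: y_m = 169.97 − y_svg.

**Shape 1** — `<path>` regular polygon, stroke `#0000ff` → cut (S922, F1115). Machine vertices: (77.61,102.50) → (73.26,121.57) → (92.33,125.92) → (96.68,106.85) → (77.61,102.50). Closed: final G1 returns to the first vertex.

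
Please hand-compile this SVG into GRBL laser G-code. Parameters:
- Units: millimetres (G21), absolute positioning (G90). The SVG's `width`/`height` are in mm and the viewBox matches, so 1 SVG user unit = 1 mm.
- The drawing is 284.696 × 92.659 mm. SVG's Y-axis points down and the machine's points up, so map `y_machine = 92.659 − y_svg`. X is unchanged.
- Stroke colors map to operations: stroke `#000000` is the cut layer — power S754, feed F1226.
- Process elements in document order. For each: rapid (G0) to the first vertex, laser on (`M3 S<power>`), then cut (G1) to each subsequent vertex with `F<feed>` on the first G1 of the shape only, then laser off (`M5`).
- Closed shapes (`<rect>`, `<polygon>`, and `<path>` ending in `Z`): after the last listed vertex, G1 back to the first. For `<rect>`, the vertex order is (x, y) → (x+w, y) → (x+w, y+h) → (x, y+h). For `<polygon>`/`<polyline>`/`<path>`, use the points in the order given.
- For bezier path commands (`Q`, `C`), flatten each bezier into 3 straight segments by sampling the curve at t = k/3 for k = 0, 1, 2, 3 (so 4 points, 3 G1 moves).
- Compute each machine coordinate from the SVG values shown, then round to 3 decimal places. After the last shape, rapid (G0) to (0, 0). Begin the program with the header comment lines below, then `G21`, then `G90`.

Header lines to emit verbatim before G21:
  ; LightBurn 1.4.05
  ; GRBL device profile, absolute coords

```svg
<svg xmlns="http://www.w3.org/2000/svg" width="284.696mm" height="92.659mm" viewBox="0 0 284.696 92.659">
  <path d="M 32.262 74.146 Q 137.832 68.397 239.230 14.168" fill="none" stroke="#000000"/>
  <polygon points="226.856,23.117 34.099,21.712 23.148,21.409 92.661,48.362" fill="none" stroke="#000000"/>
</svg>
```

; LightBurn 1.4.05
; GRBL device profile, absolute coords
G21
G90
G0 X32.262 Y18.513
M3 S754
G1 X102.178 Y27.732 F1226
G1 X171.168 Y47.725
G1 X239.230 Y78.491
M5
G0 X226.856 Y69.542
M3 S754
G1 X34.099 Y70.947 F1226
G1 X23.148 Y71.250
G1 X92.661 Y44.297
G1 X226.856 Y69.542
M5
G0 X0.000 Y0.000

1 u = 1 mm; y_m = 92.659 − y.

[1] `<path>` quadratic bezier, #000000→cut S754 F1226: (32.262,18.513) → (102.178,27.732) → (171.168,47.725) → (239.230,78.491)

[2] `<polygon>` closed polygon, #000000→cut S754 F1226: (226.856,69.542) → (34.099,70.947) → (23.148,71.250) → (92.661,44.297) → (226.856,69.542) (closed)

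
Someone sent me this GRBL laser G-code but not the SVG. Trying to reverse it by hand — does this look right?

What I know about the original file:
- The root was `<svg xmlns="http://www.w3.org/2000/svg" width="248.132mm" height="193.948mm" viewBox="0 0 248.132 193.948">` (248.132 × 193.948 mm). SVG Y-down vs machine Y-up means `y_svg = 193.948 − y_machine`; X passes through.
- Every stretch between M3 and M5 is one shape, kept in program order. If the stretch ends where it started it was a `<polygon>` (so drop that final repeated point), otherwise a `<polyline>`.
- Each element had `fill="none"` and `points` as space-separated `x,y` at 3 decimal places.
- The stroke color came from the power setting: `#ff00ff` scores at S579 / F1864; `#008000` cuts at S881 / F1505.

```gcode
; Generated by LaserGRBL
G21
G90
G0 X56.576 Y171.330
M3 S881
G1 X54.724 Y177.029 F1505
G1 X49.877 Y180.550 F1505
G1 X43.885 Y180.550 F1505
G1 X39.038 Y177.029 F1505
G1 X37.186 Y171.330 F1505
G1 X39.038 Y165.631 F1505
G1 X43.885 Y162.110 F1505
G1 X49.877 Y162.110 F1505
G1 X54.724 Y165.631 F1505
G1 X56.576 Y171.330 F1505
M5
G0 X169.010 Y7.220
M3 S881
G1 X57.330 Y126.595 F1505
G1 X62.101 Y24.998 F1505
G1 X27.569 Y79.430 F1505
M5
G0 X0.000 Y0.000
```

<svg xmlns="http://www.w3.org/2000/svg" width="248.132mm" height="193.948mm" viewBox="0 0 248.132 193.948">
  <polygon points="56.576,22.618 54.724,16.919 49.877,13.398 43.885,13.398 39.038,16.919 37.186,22.618 39.038,28.317 43.885,31.838 49.877,31.838 54.724,28.317" fill="none" stroke="#008000"/>
  <polyline points="169.010,186.728 57.330,67.353 62.101,168.950 27.569,114.518" fill="none" stroke="#008000"/>
</svg>

Machine Y-up, SVG Y-down with viewBox height 193.948, so y_svg = 193.948 − y_machine; X carries over. Every run uses S881, so all elements get stroke `#008000` (cut).

Run 1: The run returns to its start, so emit a `<polygon>` with points (Y-flipped): 56.576,22.618 54.724,16.919 49.877,13.398 43.885,13.398 39.038,16.919 37.186,22.618 39.038,28.317 43.885,31.838 49.877,31.838 54.724,28.317.

Run 2: The run is open, so emit a `<polyline>` with points (Y-flipped): 169.010,186.728 57.330,67.353 62.101,168.950 27.569,114.518.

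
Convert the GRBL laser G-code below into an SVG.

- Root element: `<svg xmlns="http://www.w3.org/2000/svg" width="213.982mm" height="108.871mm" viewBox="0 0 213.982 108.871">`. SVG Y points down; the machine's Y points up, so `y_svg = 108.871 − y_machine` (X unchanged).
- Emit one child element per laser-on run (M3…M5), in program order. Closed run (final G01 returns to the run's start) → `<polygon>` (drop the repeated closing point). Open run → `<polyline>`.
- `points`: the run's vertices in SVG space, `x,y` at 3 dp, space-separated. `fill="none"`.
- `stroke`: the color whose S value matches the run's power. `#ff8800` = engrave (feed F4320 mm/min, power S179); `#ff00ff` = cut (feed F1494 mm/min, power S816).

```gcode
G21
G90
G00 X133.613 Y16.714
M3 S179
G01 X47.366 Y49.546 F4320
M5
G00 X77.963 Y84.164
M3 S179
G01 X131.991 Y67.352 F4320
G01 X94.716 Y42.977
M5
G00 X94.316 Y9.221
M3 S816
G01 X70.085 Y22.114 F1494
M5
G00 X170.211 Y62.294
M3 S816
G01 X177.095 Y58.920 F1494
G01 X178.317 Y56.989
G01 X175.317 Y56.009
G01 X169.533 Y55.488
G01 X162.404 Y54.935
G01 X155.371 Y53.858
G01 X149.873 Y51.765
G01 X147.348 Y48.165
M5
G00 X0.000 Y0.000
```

Machine Y-up, SVG Y-down with viewBox height 108.871, so y_svg = 108.871 − y_machine; X carries over.

Run 1: the run's S179 means `#ff8800` (engrave). The run is open, so emit a `<polyline>` with points (Y-flipped): 133.613,92.157 47.366,59.325.

Run 2: the run's S179 means `#ff8800` (engrave). The run is open, so emit a `<polyline>` with points (Y-flipped): 77.963,24.707 131.991,41.519 94.716,65.894.

Run 3: S816 ⇒ cut layer `#ff00ff`. The run is open, so emit a `<polyline>` with points (Y-flipped): 94.316,99.650 70.085,86.757.

Run 4: the run's S816 means `#ff00ff` (cut). The run is open, so emit a `<polyline>` with points (Y-flipped): 170.211,46.577 177.095,49.951 178.317,51.882 175.317,52.862 169.533,53.383 162.404,53.936 155.371,55.013 149.873,57.106 147.348,60.706.

<svg xmlns="http://www.w3.org/2000/svg" width="213.982mm" height="108.871mm" viewBox="0 0 213.982 108.871">
  <polyline points="133.613,92.157 47.366,59.325" fill="none" stroke="#ff8800"/>
  <polyline points="77.963,24.707 131.991,41.519 94.716,65.894" fill="none" stroke="#ff8800"/>
  <polyline points="94.316,99.650 70.085,86.757" fill="none" stroke="#ff00ff"/>
  <polyline points="170.211,46.577 177.095,49.951 178.317,51.882 175.317,52.862 169.533,53.383 162.404,53.936 155.371,55.013 149.873,57.106 147.348,60.706" fill="none" stroke="#ff00ff"/>
</svg>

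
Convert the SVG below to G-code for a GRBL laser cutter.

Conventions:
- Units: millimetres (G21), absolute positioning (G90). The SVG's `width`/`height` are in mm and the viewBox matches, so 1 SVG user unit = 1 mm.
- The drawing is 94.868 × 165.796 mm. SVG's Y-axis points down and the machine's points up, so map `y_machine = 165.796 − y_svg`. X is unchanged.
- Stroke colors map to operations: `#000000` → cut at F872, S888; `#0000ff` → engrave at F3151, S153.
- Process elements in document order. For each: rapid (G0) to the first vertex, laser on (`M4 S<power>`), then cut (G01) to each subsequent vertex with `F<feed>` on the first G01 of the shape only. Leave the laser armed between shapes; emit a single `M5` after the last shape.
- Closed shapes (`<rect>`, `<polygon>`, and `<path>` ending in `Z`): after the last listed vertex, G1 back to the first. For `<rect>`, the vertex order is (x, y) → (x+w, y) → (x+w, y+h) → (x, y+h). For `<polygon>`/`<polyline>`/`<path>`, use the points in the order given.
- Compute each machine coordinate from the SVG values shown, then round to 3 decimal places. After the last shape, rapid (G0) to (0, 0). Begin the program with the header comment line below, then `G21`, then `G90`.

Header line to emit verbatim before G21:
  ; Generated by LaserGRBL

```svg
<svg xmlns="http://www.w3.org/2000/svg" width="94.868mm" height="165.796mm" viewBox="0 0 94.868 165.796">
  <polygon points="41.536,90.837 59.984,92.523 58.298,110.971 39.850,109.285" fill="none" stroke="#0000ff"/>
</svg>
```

; Generated by LaserGRBL
G21
G90
G0 X41.536 Y74.959
M4 S153
G01 X59.984 Y73.273 F3151
G01 X58.298 Y54.825
G01 X39.850 Y56.511
G01 X41.536 Y74.959
M5
G0 X0.000 Y0.000

viewBox `0 0 94.868 165.796` with mm width/height → 1 unit = 1 mm. Flip: y_m = 165.796 − y_svg.

**Shape 1** — `<polygon>` regular polygon, stroke `#0000ff` → engrave (S153, F3151). Machine vertices: (41.536,74.959) → (59.984,73.273) → (58.298,54.825) → (39.850,56.511) → (41.536,74.959). Closed: final G1 returns to the first vertex.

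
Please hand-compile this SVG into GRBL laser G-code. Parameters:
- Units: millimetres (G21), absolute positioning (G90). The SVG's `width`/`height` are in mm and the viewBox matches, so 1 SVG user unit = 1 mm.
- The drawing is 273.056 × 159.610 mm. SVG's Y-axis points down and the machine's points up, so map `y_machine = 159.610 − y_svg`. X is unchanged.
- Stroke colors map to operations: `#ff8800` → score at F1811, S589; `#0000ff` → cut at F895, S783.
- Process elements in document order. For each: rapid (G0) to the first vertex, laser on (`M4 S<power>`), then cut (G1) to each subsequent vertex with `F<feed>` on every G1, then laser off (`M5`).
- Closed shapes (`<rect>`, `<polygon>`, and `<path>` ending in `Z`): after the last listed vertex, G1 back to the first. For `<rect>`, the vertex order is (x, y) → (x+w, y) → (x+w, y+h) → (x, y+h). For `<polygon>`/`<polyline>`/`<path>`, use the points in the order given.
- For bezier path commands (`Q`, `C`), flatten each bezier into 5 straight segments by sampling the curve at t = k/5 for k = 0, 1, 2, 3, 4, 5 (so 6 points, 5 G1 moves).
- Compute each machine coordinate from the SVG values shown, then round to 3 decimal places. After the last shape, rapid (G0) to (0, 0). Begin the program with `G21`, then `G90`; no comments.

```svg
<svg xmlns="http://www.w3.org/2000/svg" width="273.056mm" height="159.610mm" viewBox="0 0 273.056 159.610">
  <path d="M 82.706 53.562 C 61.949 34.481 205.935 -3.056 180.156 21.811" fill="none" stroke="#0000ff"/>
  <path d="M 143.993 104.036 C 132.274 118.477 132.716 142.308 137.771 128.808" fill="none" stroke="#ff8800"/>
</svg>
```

viewBox `0 0 273.056 159.610` with mm width/height → 1 unit = 1 mm. Flip: y_m = 159.610 − y_svg.

**Shape 1** — `<path>` cubic bezier, stroke `#0000ff` → cut (S783, F895). Control points (SVG): P0=(82.706,53.562), P1=(61.949,34.481), P2=(205.935,-3.056), P3=(180.156,21.811); sampled at t=k/5. Machine vertices: (82.706,106.048) → (87.345,119.064) → (115.466,132.629) → (151.012,142.861) → (177.928,145.878) → (180.156,137.799). Open path.

**Shape 2** — `<path>` cubic bezier, stroke `#ff8800` → score (S589, F1811). Control points (SVG): P0=(143.993,104.036), P1=(132.274,118.477), P2=(132.716,142.308), P3=(137.771,128.808); sampled at t=k/5. Machine vertices: (143.993,55.574) → (138.361,46.156) → (135.284,36.728) → (134.402,29.531) → (135.352,26.808) → (137.771,30.802). Open path.

G21
G90
G0 X82.706 Y106.048
M4 S783
G1 X87.345 Y119.064 F895
G1 X115.466 Y132.629 F895
G1 X151.012 Y142.861 F895
G1 X177.928 Y145.878 F895
G1 X180.156 Y137.799 F895
M5
G0 X143.993 Y55.574
M4 S589
G1 X138.361 Y46.156 F1811
G1 X135.284 Y36.728 F1811
G1 X134.402 Y29.531 F1811
G1 X135.352 Y26.808 F1811
G1 X137.771 Y30.802 F1811
M5
G0 X0.000 Y0.000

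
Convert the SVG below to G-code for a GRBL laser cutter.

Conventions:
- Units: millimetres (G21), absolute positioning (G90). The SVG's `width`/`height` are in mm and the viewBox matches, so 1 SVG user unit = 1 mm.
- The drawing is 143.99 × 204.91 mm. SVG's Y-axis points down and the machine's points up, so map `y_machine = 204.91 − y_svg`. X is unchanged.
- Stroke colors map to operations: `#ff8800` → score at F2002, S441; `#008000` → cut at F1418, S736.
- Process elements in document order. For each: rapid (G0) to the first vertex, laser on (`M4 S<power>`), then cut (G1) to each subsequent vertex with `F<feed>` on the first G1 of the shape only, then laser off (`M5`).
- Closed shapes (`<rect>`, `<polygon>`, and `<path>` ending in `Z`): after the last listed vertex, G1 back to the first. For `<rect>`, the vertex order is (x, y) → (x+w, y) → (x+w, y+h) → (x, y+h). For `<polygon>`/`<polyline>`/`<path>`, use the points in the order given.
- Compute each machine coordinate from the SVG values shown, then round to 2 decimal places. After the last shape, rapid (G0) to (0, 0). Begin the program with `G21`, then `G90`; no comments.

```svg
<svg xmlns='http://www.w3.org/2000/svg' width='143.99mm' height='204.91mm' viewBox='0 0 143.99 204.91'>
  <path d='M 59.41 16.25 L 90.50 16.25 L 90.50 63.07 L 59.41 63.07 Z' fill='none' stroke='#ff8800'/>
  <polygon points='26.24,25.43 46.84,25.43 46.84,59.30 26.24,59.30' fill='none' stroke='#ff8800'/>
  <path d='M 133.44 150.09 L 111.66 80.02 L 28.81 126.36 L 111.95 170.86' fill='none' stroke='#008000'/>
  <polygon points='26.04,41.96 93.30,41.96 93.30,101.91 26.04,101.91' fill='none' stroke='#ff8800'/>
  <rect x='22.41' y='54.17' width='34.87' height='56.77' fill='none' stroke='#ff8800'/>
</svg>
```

1 u = 1 mm; y_m = 204.91 − y.

[1] `<path>` rectangle, #ff8800→score S441 F2002: (59.41,188.66) → (90.50,188.66) → (90.50,141.84) → (59.41,141.84) → (59.41,188.66) (closed)

[2] `<polygon>` rectangle, #ff8800→score S441 F2002: (26.24,179.48) → (46.84,179.48) → (46.84,145.61) → (26.24,145.61) → (26.24,179.48) (closed)

[3] `<path>` open polyline, #008000→cut S736 F1418: (133.44,54.82) → (111.66,124.89) → (28.81,78.55) → (111.95,34.05)

[4] `<polygon>` rectangle, #ff8800→score S441 F2002: (26.04,162.95) → (93.30,162.95) → (93.30,103.00) → (26.04,103.00) → (26.04,162.95) (closed)

[5] `<rect>` rectangle, #ff8800→score S441 F2002: (22.41,150.74) → (57.28,150.74) → (57.28,93.97) → (22.41,93.97) → (22.41,150.74) (closed)

G21
G90
G0 X59.41 Y188.66
M4 S441
G1 X90.50 Y188.66 F2002
G1 X90.50 Y141.84
G1 X59.41 Y141.84
G1 X59.41 Y188.66
M5
G0 X26.24 Y179.48
M4 S441
G1 X46.84 Y179.48 F2002
G1 X46.84 Y145.61
G1 X26.24 Y145.61
G1 X26.24 Y179.48
M5
G0 X133.44 Y54.82
M4 S736
G1 X111.66 Y124.89 F1418
G1 X28.81 Y78.55
G1 X111.95 Y34.05
M5
G0 X26.04 Y162.95
M4 S441
G1 X93.30 Y162.95 F2002
G1 X93.30 Y103.00
G1 X26.04 Y103.00
G1 X26.04 Y162.95
M5
G0 X22.41 Y150.74
M4 S441
G1 X57.28 Y150.74 F2002
G1 X57.28 Y93.97
G1 X22.41 Y93.97
G1 X22.41 Y150.74
M5
G0 X0.00 Y0.00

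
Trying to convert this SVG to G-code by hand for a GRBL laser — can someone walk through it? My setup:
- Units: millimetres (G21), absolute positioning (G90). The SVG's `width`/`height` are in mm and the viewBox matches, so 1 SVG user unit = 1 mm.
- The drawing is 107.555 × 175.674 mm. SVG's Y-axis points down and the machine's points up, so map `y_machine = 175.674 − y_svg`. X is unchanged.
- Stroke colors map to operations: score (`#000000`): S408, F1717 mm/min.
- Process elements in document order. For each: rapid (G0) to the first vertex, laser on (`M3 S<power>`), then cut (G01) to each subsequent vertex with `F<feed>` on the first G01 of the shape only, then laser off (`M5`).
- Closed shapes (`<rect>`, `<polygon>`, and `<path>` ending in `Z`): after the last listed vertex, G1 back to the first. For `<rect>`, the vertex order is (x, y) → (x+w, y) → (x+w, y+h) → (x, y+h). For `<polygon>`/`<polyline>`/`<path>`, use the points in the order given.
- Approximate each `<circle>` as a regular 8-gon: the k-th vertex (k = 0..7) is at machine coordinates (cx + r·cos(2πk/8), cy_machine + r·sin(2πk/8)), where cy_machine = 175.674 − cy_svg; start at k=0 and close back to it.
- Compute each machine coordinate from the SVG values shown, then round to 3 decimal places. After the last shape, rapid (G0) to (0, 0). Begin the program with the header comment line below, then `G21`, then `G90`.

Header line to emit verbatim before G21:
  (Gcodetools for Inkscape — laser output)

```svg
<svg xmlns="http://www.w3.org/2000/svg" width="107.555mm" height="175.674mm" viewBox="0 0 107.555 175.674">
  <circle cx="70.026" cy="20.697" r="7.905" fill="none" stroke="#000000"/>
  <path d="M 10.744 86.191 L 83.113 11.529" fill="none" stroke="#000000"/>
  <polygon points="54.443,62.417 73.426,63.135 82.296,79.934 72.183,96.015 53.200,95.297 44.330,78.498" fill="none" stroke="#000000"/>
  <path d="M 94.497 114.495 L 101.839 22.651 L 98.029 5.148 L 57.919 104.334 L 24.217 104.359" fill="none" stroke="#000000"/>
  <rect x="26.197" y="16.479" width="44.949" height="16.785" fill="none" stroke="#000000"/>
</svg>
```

1 u = 1 mm; y_m = 175.674 − y.

[1] `<circle>` circle, #000000→score S408 F1717: (77.931,154.977) → (75.616,160.567) → (70.026,162.882) → (64.436,160.567) → (62.121,154.977) → (64.436,149.387) → (70.026,147.072) → (75.616,149.387) → (77.931,154.977) (closed)

[2] `<path>` line segment, #000000→score S408 F1717: (10.744,89.483) → (83.113,164.145)

[3] `<polygon>` regular polygon, #000000→score S408 F1717: (54.443,113.257) → (73.426,112.539) → (82.296,95.740) → (72.183,79.659) → (53.200,80.377) → (44.330,97.176) → (54.443,113.257) (closed)

[4] `<path>` open polyline, #000000→score S408 F1717: (94.497,61.179) → (101.839,153.023) → (98.029,170.526) → (57.919,71.340) → (24.217,71.315)

[5] `<rect>` rectangle, #000000→score S408 F1717: (26.197,159.195) → (71.146,159.195) → (71.146,142.410) → (26.197,142.410) → (26.197,159.195) (closed)

(Gcodetools for Inkscape — laser output)
G21
G90
G0 X77.931 Y154.977
M3 S408
G01 X75.616 Y160.567 F1717
G01 X70.026 Y162.882
G01 X64.436 Y160.567
G01 X62.121 Y154.977
G01 X64.436 Y149.387
G01 X70.026 Y147.072
G01 X75.616 Y149.387
G01 X77.931 Y154.977
M5
G0 X10.744 Y89.483
M3 S408
G01 X83.113 Y164.145 F1717
M5
G0 X54.443 Y113.257
M3 S408
G01 X73.426 Y112.539 F1717
G01 X82.296 Y95.740
G01 X72.183 Y79.659
G01 X53.200 Y80.377
G01 X44.330 Y97.176
G01 X54.443 Y113.257
M5
G0 X94.497 Y61.179
M3 S408
G01 X101.839 Y153.023 F1717
G01 X98.029 Y170.526
G01 X57.919 Y71.340
G01 X24.217 Y71.315
M5
G0 X26.197 Y159.195
M3 S408
G01 X71.146 Y159.195 F1717
G01 X71.146 Y142.410
G01 X26.197 Y142.410
G01 X26.197 Y159.195
M5
G0 X0.000 Y0.000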